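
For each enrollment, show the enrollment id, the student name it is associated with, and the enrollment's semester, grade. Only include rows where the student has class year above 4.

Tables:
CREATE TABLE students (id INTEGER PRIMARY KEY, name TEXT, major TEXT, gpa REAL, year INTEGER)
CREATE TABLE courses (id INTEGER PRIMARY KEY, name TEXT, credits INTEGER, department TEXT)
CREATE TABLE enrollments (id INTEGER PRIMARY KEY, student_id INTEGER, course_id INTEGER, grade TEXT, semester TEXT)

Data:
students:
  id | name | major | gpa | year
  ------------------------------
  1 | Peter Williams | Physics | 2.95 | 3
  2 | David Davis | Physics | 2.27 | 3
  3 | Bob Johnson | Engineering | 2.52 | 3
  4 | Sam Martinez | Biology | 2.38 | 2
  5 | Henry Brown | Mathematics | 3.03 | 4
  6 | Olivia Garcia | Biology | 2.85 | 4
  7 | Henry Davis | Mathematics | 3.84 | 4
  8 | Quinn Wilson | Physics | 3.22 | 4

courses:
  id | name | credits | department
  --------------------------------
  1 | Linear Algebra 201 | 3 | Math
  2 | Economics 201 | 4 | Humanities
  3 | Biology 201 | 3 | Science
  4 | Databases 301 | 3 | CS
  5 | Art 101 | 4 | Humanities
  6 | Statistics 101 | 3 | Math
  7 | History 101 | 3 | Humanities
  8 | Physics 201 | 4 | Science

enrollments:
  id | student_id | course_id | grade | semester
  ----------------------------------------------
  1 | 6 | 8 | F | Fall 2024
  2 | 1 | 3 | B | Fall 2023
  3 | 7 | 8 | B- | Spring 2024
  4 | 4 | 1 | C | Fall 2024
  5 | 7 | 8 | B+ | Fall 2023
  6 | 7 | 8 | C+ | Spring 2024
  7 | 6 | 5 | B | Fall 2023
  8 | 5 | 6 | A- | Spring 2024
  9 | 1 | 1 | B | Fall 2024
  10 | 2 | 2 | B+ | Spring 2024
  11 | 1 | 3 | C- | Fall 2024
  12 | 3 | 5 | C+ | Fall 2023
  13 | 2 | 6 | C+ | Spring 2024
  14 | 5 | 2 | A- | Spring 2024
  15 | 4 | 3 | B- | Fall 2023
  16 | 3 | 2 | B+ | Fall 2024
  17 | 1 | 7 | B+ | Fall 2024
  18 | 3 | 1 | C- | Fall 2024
SELECT c.id, p.name AS student, c.semester, c.grade FROM enrollments c JOIN students p ON c.student_id = p.id WHERE p.year > 4

Execution result:
(no rows)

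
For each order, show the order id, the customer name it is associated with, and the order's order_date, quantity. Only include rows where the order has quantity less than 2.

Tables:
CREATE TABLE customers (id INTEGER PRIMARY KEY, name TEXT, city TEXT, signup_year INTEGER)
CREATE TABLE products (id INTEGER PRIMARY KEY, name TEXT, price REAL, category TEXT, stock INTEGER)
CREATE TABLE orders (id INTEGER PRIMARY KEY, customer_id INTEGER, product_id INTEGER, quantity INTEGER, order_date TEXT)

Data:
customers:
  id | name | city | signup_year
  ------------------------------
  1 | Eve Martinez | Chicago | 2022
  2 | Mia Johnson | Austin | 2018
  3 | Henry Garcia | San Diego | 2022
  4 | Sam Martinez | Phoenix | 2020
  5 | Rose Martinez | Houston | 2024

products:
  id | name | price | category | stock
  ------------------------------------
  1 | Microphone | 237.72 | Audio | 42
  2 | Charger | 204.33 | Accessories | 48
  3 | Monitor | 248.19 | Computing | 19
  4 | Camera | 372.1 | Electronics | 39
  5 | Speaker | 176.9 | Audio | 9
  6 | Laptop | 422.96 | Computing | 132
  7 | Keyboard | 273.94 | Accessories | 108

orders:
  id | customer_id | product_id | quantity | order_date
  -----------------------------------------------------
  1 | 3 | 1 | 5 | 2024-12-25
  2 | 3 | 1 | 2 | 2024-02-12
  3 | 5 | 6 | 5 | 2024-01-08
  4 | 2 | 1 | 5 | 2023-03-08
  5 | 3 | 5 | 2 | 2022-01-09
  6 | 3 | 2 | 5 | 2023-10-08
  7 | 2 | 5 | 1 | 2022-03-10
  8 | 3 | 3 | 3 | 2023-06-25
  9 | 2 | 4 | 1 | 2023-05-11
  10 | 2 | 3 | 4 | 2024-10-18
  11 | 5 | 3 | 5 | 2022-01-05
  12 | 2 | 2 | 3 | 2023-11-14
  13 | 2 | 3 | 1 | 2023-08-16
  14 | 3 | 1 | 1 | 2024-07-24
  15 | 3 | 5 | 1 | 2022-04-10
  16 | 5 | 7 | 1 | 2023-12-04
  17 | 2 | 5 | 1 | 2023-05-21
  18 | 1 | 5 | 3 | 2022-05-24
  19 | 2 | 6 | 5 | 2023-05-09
SELECT c.id, p.name AS customer, c.order_date, c.quantity FROM orders c JOIN customers p ON c.customer_id = p.id WHERE c.quantity < 2

Execution result:
id | customer | order_date | quantity
7 | Mia Johnson | 2022-03-10 | 1
9 | Mia Johnson | 2023-05-11 | 1
13 | Mia Johnson | 2023-08-16 | 1
14 | Henry Garcia | 2024-07-24 | 1
15 | Henry Garcia | 2022-04-10 | 1
16 | Rose Martinez | 2023-12-04 | 1
17 | Mia Johnson | 2023-05-21 | 1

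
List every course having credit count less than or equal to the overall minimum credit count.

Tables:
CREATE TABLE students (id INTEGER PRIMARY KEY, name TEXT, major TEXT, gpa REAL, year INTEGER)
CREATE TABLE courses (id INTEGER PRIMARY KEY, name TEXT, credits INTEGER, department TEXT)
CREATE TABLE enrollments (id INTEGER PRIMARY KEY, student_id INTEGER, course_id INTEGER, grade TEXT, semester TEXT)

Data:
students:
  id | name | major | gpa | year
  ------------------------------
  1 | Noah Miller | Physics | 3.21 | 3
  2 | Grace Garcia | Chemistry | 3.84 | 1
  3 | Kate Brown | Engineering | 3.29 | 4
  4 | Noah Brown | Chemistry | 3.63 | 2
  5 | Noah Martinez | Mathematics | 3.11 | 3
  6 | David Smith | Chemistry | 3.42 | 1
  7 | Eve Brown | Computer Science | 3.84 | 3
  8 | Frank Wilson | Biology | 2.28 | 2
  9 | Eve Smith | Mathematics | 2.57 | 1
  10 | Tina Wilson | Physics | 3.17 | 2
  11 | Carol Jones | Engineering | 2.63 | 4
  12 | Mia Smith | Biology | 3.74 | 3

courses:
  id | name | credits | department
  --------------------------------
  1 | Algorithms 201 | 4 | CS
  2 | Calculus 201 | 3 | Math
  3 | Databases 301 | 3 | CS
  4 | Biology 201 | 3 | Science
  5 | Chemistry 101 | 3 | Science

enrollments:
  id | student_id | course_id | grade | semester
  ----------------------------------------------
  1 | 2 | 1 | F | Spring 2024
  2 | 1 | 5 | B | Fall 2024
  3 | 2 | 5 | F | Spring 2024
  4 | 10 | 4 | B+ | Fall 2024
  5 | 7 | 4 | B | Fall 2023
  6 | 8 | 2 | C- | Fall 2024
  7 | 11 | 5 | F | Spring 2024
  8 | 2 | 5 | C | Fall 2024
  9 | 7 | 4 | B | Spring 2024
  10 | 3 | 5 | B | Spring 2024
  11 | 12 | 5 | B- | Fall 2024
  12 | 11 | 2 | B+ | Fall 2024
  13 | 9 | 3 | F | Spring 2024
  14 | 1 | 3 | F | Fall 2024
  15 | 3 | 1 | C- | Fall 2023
SELECT name, credits FROM courses WHERE credits <= (SELECT MIN(credits) FROM courses)

Execution result:
name | credits
Calculus 201 | 3
Databases 301 | 3
Biology 201 | 3
Chemistry 101 | 3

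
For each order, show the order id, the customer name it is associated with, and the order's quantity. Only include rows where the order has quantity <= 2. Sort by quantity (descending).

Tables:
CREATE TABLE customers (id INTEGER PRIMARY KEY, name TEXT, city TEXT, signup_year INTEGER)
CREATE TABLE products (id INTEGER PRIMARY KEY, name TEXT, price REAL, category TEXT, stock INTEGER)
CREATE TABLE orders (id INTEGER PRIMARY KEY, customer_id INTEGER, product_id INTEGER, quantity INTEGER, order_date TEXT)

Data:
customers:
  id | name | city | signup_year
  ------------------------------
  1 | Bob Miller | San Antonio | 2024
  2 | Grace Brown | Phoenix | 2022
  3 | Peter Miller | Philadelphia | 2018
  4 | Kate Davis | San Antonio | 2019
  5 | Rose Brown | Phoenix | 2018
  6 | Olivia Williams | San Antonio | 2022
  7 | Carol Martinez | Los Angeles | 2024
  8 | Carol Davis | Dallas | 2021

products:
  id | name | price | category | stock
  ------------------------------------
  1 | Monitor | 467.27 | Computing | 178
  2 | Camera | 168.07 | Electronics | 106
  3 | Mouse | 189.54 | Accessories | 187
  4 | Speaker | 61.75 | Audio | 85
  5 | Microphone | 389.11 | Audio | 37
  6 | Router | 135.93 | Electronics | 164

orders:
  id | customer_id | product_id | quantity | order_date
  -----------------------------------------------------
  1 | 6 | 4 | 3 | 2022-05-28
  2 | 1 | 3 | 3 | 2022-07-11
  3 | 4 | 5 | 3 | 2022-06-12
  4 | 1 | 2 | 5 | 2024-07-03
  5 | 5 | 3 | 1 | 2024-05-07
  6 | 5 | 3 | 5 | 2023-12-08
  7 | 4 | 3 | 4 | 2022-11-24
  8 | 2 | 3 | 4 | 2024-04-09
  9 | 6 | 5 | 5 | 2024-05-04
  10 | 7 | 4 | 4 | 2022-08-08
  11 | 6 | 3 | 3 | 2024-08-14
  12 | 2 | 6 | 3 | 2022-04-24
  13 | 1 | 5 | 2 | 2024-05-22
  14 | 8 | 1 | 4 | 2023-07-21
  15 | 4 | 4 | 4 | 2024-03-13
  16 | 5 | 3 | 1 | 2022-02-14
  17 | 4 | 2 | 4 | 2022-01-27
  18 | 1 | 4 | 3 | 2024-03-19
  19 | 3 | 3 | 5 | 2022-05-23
SELECT c.id, p.name AS customer, c.quantity FROM orders c JOIN customers p ON c.customer_id = p.id WHERE c.quantity <= 2 ORDER BY c.quantity DESC

Execution result:
id | customer | quantity
13 | Bob Miller | 2
5 | Rose Brown | 1
16 | Rose Brown | 1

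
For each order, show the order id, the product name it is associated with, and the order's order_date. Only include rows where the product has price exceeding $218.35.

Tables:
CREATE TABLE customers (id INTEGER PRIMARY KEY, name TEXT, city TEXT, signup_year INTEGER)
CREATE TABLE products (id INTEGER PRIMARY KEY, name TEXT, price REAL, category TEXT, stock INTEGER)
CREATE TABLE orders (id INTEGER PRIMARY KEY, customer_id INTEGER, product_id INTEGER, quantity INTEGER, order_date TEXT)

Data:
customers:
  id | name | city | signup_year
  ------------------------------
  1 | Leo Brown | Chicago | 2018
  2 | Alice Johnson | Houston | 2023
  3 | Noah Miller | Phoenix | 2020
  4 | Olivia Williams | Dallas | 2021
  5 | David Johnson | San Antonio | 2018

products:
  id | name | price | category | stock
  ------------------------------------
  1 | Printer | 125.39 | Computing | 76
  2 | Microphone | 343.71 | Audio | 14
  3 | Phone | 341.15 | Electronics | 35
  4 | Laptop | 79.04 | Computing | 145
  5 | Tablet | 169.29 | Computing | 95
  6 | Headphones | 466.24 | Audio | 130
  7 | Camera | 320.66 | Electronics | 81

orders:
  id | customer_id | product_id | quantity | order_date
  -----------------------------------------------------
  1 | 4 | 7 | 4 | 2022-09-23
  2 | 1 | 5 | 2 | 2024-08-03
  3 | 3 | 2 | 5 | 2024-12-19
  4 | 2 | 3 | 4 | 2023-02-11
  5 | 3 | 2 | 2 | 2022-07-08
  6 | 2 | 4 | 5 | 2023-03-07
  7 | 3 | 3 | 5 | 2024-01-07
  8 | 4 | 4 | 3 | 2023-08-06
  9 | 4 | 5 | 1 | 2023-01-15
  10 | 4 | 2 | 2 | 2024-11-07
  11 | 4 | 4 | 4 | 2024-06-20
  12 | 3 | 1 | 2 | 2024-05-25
SELECT c.id, p.name AS product, c.order_date FROM orders c JOIN products p ON c.product_id = p.id WHERE p.price > 218.35

Execution result:
id | product | order_date
1 | Camera | 2022-09-23
3 | Microphone | 2024-12-19
4 | Phone | 2023-02-11
5 | Microphone | 2022-07-08
7 | Phone | 2024-01-07
10 | Microphone | 2024-11-07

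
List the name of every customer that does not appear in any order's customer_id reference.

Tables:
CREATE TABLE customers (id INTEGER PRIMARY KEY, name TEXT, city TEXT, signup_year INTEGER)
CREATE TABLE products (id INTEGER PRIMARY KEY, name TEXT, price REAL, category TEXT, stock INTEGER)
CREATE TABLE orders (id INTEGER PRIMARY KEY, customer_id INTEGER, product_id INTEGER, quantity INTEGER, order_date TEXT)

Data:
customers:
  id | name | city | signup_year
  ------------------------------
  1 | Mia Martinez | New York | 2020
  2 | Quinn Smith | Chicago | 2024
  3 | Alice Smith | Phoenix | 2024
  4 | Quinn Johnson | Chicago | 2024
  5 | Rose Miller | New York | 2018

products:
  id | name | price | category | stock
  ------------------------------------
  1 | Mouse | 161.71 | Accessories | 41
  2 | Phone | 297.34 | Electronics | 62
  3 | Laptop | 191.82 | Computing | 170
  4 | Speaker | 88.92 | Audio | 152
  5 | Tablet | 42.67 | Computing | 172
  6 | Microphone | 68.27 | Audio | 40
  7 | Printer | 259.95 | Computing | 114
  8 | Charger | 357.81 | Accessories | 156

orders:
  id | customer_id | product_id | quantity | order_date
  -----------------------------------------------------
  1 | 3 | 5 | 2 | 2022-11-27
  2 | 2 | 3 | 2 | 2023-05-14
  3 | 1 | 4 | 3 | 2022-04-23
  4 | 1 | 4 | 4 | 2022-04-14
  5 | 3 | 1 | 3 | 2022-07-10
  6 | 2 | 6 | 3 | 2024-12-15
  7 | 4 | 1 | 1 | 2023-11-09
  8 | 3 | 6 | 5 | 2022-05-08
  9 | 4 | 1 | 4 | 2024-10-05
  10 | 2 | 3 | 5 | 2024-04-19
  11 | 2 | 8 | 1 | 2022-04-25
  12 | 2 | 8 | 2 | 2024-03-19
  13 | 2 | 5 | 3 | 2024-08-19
SELECT p.name FROM customers p LEFT JOIN orders c ON c.customer_id = p.id WHERE c.id IS NULL

Execution result:
Rose Miller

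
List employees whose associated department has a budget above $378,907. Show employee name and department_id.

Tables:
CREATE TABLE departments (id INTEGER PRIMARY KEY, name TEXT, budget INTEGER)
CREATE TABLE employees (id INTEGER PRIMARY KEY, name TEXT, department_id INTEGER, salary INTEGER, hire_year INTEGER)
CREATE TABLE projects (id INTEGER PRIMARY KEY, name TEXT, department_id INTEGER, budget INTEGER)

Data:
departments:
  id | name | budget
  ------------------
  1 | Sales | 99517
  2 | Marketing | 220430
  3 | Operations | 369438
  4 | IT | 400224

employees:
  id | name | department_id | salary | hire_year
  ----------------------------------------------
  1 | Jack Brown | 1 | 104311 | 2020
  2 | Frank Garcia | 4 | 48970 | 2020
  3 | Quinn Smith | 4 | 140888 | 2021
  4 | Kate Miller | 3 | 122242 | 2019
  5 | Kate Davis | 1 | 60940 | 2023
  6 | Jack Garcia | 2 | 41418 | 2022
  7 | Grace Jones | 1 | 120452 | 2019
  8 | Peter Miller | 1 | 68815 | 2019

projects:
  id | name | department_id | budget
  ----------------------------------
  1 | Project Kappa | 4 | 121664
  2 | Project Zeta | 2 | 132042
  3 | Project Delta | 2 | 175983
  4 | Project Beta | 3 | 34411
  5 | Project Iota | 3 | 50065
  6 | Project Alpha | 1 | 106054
SELECT name, department_id FROM employees WHERE department_id IN (SELECT id FROM departments WHERE budget > 378907)

Execution result:
name | department_id
Frank Garcia | 4
Quinn Smith | 4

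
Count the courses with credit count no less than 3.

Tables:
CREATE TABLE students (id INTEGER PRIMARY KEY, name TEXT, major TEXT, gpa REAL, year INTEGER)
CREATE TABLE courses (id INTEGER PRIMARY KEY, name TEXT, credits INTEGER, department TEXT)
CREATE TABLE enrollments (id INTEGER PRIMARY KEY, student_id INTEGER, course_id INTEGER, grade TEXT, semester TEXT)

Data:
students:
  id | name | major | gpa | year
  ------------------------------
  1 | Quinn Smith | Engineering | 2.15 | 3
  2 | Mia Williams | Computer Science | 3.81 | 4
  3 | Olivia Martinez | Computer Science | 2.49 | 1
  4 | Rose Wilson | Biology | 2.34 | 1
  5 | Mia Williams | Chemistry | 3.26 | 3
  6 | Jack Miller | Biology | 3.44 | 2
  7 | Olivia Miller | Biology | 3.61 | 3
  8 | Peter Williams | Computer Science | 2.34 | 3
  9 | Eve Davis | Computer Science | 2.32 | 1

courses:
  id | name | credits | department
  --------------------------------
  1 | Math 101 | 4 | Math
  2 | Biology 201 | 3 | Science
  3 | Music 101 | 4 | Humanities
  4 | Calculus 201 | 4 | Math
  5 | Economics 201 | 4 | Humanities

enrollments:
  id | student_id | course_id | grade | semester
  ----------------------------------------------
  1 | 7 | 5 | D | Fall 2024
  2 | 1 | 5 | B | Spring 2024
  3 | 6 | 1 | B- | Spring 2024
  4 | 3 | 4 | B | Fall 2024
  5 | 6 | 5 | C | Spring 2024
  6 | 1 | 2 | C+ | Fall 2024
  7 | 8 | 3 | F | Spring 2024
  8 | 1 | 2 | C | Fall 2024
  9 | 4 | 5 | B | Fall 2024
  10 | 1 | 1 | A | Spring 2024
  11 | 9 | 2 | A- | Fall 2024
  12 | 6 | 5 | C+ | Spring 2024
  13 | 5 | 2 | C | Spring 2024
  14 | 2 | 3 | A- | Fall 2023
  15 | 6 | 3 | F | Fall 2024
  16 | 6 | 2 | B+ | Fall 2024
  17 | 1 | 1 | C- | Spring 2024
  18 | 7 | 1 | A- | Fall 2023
SELECT COUNT(*) FROM courses WHERE credits >= 3

Execution result:
5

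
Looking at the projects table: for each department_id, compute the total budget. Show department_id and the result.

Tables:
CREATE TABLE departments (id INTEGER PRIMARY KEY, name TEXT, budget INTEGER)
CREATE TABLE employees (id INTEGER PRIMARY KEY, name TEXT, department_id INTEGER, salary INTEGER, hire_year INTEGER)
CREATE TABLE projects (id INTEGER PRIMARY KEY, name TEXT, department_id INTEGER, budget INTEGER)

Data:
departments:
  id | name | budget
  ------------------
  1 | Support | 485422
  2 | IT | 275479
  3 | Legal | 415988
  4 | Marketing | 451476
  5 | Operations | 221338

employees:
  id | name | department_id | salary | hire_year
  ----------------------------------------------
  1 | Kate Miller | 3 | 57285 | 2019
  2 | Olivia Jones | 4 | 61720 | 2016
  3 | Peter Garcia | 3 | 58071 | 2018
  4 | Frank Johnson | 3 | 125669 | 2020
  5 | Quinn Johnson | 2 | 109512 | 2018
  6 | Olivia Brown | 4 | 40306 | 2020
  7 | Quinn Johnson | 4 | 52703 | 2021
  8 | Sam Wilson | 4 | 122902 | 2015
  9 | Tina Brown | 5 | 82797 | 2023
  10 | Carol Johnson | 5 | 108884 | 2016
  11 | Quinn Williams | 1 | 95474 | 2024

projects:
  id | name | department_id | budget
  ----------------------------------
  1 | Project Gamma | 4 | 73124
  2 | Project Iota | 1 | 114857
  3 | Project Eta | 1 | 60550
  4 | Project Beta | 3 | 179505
SELECT department_id, SUM(budget) AS sum_budget FROM projects GROUP BY department_id

Execution result:
department_id | sum_budget
1 | 175407
3 | 179505
4 | 73124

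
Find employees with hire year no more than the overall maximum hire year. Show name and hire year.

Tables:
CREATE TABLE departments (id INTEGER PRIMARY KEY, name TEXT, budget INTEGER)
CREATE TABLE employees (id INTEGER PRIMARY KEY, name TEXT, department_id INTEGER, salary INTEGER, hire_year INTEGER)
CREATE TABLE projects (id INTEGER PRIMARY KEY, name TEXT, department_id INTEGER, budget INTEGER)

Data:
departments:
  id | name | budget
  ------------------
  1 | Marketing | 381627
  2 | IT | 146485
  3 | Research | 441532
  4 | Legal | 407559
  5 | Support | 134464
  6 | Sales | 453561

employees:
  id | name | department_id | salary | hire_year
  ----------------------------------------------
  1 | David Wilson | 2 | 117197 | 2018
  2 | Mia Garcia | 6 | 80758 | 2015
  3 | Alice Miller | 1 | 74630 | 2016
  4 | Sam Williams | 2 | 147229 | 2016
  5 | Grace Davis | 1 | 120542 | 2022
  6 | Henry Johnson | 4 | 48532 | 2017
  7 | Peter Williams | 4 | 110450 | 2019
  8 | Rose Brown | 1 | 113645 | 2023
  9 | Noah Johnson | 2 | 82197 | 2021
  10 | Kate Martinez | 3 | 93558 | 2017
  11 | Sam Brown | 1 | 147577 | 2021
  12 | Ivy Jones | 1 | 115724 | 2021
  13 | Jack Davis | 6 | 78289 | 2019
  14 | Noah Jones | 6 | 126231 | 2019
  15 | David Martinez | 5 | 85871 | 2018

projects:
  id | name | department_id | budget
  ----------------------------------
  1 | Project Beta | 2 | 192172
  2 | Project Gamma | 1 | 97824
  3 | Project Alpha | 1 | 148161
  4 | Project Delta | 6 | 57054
SELECT name, hire_year FROM employees WHERE hire_year <= (SELECT MAX(hire_year) FROM employees)

Execution result:
name | hire_year
David Wilson | 2018
Mia Garcia | 2015
Alice Miller | 2016
Sam Williams | 2016
Grace Davis | 2022
Henry Johnson | 2017
Peter Williams | 2019
Rose Brown | 2023
Noah Johnson | 2021
Kate Martinez | 2017
Sam Brown | 2021
Ivy Jones | 2021
Jack Davis | 2019
Noah Jones | 2019
David Martinez | 2018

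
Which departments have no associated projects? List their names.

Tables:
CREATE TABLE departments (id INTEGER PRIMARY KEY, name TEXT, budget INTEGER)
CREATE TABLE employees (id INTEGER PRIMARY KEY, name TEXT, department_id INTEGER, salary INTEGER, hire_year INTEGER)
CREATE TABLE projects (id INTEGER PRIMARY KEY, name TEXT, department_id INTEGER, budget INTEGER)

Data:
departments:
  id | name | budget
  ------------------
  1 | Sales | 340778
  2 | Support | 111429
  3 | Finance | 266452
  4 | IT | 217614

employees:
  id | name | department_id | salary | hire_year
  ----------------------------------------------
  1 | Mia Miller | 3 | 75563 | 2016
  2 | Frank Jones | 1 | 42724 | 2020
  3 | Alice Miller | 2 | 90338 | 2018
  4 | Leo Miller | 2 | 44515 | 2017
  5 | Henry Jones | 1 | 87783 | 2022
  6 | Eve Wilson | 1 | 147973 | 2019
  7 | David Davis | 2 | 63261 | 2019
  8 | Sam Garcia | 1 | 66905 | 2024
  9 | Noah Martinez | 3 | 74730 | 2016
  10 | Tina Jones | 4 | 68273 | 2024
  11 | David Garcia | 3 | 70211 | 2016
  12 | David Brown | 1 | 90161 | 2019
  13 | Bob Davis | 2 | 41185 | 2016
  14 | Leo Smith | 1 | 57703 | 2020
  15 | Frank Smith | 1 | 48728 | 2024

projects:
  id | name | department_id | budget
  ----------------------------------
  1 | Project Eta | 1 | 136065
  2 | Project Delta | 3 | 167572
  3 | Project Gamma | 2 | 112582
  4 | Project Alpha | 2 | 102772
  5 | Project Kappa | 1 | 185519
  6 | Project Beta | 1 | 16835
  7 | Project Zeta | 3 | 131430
SELECT p.name FROM departments p LEFT JOIN projects c ON c.department_id = p.id WHERE c.id IS NULL

Execution result:
IT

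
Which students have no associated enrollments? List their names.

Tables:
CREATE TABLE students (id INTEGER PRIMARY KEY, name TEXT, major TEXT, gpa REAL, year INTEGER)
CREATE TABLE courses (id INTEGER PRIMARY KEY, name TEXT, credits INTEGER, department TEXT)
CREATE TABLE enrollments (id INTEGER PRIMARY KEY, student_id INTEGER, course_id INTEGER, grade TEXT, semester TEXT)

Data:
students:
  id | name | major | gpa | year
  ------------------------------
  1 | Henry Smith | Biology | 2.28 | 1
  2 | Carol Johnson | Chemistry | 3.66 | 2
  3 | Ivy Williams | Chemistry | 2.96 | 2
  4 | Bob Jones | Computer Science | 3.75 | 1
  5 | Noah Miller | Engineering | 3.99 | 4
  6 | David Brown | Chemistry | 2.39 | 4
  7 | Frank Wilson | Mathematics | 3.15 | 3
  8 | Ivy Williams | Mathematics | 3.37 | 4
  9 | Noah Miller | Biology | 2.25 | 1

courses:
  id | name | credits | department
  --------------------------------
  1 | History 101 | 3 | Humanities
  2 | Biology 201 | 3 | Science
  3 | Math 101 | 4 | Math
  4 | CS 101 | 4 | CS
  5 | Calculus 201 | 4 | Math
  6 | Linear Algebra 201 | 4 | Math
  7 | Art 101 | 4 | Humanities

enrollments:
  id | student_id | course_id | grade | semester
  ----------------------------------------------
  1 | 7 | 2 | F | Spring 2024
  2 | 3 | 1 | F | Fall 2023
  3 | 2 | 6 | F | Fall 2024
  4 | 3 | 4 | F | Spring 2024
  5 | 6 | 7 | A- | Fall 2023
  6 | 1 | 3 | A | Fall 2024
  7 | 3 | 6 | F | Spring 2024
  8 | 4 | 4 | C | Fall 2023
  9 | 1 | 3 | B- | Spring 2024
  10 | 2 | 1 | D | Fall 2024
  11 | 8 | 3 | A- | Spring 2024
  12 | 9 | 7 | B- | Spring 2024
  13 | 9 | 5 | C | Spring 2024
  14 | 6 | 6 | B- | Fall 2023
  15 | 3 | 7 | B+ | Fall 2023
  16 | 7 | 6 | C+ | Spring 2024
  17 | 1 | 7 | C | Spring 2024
SELECT p.name FROM students p LEFT JOIN enrollments c ON c.student_id = p.id WHERE c.id IS NULL

Execution result:
Noah Miller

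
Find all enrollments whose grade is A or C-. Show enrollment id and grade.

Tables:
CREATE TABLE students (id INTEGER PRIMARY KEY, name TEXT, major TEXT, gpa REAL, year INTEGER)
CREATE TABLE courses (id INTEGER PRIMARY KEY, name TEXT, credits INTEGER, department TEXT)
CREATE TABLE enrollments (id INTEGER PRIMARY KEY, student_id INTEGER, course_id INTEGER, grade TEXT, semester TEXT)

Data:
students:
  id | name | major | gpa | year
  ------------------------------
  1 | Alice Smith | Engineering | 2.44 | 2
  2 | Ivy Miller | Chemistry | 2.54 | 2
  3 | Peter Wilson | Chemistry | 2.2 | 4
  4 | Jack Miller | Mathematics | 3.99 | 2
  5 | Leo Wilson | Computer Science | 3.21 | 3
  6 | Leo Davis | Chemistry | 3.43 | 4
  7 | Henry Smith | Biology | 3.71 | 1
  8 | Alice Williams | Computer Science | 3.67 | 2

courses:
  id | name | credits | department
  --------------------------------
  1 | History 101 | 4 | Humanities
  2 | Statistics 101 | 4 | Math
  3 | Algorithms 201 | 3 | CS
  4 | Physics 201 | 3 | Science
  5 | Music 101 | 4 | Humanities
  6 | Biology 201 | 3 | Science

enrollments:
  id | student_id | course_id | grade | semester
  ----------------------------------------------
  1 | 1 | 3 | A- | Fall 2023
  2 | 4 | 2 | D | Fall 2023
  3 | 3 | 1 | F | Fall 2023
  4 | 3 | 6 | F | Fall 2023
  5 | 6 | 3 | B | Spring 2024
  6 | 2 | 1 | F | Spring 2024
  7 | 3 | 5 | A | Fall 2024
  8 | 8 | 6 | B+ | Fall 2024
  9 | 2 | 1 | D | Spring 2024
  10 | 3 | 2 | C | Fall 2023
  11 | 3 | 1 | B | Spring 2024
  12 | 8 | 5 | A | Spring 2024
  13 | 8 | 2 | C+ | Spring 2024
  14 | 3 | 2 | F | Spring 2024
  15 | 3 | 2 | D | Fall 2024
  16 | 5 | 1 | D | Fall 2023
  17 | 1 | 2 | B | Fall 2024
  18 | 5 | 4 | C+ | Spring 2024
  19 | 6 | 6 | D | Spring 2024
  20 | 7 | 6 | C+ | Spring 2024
SELECT id, grade FROM enrollments WHERE grade IN ('A', 'C-')

Execution result:
id | grade
7 | A
12 | A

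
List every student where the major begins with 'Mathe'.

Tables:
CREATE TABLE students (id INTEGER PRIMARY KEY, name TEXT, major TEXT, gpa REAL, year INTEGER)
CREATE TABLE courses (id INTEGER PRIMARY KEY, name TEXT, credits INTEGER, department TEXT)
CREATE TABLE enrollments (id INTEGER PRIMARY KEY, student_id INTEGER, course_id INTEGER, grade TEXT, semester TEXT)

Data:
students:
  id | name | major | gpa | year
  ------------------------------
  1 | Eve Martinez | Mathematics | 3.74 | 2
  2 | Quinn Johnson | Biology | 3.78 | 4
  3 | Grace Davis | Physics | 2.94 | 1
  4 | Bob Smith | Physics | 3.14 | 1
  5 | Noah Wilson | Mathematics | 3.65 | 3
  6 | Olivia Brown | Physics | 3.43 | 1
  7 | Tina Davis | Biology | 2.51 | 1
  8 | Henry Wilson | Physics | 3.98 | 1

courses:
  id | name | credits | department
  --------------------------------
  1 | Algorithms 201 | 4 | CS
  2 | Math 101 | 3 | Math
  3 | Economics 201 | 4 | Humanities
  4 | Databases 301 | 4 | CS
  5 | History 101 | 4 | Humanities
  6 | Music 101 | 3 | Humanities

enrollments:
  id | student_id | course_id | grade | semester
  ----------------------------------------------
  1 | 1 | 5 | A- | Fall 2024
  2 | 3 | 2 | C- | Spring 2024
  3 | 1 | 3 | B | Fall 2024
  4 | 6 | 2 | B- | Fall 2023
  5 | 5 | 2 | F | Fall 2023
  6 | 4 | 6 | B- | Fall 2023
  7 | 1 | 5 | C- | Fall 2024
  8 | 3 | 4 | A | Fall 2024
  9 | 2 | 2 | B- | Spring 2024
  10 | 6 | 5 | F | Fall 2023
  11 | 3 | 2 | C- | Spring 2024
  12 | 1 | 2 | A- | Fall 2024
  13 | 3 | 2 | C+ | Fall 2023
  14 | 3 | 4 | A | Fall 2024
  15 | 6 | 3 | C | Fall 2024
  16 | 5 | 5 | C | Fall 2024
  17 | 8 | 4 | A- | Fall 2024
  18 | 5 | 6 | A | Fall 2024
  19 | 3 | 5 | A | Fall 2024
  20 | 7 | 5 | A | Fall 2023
SELECT name, major FROM students WHERE major LIKE 'Mathe%'

Execution result:
name | major
Eve Martinez | Mathematics
Noah Wilson | Mathematics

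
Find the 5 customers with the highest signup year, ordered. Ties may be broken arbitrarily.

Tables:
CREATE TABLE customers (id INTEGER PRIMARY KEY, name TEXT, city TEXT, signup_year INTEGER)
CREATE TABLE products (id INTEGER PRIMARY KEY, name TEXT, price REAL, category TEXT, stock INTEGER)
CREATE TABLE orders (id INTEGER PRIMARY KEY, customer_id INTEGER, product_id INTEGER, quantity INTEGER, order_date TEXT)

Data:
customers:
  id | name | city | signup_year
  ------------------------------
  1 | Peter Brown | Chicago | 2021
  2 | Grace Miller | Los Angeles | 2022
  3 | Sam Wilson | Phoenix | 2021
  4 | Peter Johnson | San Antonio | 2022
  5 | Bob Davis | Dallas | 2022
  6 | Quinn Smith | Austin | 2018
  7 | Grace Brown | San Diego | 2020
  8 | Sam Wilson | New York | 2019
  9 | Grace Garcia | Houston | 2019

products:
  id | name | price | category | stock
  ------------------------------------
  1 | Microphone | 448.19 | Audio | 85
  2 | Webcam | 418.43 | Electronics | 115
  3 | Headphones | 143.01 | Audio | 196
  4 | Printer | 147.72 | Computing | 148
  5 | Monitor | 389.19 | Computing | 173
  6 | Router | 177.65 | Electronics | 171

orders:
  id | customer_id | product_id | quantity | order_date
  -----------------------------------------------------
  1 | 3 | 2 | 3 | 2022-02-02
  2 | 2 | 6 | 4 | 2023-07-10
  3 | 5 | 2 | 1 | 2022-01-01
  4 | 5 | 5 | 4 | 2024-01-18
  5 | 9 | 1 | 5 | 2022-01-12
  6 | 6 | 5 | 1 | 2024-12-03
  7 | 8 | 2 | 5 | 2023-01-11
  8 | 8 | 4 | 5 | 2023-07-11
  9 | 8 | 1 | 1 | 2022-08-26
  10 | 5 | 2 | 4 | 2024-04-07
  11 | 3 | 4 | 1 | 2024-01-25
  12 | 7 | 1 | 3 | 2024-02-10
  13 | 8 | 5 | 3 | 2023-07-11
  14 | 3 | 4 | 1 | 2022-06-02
SELECT name, signup_year FROM customers ORDER BY signup_year DESC LIMIT 5

Execution result:
name | signup_year
Grace Miller | 2022
Peter Johnson | 2022
Bob Davis | 2022
Peter Brown | 2021
Sam Wilson | 2021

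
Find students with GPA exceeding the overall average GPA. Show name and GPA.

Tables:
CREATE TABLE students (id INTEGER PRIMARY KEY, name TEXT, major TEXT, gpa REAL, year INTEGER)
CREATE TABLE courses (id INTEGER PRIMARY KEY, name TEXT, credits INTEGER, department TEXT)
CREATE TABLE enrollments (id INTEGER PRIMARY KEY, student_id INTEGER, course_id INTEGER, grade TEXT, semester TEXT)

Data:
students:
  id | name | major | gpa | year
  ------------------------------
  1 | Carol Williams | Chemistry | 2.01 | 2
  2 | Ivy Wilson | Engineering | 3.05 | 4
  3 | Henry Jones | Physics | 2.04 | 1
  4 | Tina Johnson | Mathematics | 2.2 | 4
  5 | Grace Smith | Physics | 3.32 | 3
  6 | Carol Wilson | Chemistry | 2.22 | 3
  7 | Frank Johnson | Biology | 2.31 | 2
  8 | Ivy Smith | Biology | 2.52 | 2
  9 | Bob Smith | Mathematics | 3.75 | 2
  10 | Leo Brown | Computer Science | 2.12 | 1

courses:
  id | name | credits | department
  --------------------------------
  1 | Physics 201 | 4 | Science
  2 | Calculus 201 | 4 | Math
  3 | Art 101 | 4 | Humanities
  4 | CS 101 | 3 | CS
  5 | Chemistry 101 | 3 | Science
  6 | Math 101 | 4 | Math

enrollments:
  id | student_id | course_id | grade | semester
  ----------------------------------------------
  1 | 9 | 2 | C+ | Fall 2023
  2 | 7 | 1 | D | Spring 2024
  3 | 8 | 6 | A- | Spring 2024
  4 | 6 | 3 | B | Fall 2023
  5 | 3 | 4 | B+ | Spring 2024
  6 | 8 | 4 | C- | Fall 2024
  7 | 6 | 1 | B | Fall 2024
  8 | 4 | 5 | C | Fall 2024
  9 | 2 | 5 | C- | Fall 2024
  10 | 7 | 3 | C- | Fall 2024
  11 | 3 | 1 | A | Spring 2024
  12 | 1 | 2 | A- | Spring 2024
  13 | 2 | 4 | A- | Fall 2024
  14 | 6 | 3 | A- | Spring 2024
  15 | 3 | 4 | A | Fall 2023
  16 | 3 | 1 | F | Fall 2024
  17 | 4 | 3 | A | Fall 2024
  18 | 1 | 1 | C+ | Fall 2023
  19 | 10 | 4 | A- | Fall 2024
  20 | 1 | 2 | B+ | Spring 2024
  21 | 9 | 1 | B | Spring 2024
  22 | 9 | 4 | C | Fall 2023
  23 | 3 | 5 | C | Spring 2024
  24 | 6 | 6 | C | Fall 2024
SELECT name, gpa FROM students WHERE gpa > (SELECT AVG(gpa) FROM students)

Execution result:
name | gpa
Ivy Wilson | 3.05
Grace Smith | 3.32
Bob Smith | 3.75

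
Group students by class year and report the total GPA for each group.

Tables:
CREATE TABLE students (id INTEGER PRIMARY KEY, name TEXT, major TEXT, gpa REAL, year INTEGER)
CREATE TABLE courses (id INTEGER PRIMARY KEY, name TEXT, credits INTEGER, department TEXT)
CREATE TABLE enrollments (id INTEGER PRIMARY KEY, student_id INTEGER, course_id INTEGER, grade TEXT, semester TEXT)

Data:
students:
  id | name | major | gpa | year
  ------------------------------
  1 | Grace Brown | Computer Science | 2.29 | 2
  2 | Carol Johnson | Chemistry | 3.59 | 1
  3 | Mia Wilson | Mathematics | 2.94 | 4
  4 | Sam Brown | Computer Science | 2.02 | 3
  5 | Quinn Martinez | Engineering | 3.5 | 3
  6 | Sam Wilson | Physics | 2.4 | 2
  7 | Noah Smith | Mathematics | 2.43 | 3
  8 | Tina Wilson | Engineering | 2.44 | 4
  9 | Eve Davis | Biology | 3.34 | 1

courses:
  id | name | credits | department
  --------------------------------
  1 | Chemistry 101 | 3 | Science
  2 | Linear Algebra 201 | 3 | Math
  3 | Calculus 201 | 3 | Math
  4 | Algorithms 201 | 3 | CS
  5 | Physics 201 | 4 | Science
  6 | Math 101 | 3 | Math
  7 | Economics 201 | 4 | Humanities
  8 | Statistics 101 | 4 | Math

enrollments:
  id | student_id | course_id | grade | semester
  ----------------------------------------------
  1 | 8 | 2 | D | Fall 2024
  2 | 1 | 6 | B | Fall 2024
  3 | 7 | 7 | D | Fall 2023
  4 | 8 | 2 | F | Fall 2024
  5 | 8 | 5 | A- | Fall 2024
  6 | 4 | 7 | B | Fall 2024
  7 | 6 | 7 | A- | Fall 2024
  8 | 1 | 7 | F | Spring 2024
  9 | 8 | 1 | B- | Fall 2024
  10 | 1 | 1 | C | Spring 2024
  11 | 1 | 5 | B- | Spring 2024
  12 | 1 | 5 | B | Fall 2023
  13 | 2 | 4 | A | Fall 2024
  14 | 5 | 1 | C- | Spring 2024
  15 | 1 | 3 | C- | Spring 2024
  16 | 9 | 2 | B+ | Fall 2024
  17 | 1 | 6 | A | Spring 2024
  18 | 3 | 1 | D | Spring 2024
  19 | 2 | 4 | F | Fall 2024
SELECT year, SUM(gpa) AS sum_gpa FROM students GROUP BY year

Execution result:
year | sum_gpa
1 | 6.93
2 | 4.69
3 | 7.95
4 | 5.38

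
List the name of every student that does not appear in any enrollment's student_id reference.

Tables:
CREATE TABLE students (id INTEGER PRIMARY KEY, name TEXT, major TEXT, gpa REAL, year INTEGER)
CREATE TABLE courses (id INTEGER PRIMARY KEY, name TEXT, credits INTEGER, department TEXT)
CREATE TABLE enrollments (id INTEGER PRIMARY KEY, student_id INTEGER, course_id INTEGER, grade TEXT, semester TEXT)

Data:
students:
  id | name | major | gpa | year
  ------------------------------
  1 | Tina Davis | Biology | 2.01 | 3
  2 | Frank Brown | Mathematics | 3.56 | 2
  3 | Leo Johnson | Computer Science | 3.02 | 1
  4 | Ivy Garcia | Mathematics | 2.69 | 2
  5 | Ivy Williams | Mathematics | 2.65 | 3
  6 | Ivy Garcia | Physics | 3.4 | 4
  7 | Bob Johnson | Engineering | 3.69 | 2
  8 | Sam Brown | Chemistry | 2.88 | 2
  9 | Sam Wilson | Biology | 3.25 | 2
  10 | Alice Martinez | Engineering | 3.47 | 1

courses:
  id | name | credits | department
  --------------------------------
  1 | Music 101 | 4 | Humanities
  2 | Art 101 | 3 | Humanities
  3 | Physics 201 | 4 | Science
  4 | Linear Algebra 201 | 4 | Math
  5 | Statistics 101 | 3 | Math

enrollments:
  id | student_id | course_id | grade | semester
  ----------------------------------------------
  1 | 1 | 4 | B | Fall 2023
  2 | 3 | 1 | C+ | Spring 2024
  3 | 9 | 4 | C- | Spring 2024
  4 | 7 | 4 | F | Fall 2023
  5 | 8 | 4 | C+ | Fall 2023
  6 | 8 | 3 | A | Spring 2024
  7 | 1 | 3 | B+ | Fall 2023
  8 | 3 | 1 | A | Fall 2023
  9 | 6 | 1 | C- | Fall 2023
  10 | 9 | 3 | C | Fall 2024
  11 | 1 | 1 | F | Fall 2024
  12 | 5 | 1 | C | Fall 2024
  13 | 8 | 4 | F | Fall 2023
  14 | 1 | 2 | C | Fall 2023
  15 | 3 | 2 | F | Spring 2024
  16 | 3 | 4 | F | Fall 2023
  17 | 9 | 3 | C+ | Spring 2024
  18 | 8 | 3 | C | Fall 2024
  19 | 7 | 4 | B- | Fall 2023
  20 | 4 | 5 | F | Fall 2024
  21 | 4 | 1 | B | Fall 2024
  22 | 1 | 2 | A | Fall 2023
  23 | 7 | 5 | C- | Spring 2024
SELECT p.name FROM students p LEFT JOIN enrollments c ON c.student_id = p.id WHERE c.id IS NULL

Execution result:
name
Frank Brown
Alice Martinez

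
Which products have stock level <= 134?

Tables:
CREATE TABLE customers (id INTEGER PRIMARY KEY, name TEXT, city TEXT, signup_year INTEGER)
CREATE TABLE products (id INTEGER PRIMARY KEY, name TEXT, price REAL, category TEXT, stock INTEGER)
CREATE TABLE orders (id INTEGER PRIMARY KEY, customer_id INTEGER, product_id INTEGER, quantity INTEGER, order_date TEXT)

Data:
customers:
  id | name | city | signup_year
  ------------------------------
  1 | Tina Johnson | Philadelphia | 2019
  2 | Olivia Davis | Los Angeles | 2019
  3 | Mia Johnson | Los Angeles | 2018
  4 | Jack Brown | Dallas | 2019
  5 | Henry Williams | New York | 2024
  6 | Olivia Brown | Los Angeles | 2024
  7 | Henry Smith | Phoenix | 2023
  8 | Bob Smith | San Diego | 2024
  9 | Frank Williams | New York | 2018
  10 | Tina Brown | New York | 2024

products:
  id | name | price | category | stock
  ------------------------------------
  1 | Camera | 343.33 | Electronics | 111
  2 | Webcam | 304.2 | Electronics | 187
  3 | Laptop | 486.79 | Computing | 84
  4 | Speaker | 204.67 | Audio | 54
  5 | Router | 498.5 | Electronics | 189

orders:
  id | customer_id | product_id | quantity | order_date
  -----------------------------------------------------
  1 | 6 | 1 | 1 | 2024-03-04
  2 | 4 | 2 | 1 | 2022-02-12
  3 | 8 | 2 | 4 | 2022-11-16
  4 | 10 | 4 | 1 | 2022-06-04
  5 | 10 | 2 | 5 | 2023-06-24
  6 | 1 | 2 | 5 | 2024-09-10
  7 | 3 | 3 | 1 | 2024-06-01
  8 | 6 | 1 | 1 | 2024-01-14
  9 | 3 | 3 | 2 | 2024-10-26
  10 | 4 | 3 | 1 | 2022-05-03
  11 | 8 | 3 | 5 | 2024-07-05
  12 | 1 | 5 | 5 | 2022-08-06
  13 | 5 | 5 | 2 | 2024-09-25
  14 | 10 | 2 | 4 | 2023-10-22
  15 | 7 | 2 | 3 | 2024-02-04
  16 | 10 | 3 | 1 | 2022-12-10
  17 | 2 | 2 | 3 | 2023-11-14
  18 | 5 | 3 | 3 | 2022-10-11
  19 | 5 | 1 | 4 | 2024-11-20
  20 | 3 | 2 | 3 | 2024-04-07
SELECT name, stock FROM products WHERE stock <= 134

Execution result:
name | stock
Camera | 111
Laptop | 84
Speaker | 54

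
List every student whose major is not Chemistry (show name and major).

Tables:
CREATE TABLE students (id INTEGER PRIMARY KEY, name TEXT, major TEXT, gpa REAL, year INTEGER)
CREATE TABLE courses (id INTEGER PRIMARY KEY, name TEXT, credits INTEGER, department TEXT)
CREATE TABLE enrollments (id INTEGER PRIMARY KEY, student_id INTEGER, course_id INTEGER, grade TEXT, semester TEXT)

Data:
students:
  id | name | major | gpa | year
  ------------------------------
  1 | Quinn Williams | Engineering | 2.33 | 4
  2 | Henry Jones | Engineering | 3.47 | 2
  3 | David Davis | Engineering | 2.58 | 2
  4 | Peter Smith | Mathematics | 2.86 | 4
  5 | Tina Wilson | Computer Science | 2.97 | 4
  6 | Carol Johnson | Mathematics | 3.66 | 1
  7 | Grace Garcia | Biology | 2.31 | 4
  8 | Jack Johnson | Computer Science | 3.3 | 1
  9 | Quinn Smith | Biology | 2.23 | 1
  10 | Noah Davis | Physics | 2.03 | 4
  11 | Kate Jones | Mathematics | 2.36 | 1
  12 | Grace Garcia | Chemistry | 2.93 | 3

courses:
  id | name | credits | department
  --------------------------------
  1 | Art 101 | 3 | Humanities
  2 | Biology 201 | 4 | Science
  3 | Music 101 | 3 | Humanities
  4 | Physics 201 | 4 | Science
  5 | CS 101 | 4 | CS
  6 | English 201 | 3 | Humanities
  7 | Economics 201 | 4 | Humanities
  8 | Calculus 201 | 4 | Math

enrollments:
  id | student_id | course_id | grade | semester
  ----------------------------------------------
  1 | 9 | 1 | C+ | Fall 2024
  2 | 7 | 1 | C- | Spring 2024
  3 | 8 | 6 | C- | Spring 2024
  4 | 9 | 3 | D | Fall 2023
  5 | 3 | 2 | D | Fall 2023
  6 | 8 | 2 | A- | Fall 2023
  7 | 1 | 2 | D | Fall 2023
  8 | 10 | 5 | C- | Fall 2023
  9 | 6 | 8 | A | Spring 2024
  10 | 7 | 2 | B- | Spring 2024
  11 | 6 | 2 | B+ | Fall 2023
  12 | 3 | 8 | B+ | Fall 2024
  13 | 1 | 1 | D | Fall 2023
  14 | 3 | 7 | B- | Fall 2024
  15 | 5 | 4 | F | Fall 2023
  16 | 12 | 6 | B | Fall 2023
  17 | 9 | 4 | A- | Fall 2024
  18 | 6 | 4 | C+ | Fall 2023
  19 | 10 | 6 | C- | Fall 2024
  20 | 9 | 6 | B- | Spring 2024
SELECT name, major FROM students WHERE major <> 'Chemistry'

Execution result:
name | major
Quinn Williams | Engineering
Henry Jones | Engineering
David Davis | Engineering
Peter Smith | Mathematics
Tina Wilson | Computer Science
Carol Johnson | Mathematics
Grace Garcia | Biology
Jack Johnson | Computer Science
Quinn Smith | Biology
Noah Davis | Physics
Kate Jones | Mathematics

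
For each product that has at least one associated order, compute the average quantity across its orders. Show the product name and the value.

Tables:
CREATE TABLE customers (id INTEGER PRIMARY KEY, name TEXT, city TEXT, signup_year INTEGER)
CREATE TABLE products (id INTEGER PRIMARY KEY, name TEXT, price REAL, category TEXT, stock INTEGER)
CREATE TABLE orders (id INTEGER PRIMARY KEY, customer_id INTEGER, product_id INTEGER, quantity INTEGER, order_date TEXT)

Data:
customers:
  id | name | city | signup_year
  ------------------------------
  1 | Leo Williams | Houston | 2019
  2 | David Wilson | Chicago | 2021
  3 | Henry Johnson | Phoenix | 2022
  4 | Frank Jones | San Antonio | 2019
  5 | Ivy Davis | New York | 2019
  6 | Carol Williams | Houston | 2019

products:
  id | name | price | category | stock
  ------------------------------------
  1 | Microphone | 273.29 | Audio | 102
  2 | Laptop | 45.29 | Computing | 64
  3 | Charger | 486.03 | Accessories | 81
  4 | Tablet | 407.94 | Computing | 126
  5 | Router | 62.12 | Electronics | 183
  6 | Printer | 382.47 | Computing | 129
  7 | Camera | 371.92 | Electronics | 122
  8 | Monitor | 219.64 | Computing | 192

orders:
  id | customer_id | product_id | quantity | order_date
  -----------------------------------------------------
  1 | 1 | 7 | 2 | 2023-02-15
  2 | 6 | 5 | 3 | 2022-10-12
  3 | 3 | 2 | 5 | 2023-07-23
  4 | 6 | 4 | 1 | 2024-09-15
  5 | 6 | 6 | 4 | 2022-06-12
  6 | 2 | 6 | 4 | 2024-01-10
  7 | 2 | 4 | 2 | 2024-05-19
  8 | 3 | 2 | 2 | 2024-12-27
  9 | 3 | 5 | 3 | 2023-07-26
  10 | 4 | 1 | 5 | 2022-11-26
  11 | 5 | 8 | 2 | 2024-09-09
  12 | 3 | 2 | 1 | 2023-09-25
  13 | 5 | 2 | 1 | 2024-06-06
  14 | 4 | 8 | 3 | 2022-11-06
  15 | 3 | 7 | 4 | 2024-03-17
SELECT p.name, AVG(c.quantity) AS avg_quantity FROM orders c JOIN products p ON c.product_id = p.id GROUP BY p.id, p.name

Execution result:
name | avg_quantity
Microphone | 5.00
Laptop | 2.25
Tablet | 1.50
Router | 3.00
Printer | 4.00
Camera | 3.00
Monitor | 2.50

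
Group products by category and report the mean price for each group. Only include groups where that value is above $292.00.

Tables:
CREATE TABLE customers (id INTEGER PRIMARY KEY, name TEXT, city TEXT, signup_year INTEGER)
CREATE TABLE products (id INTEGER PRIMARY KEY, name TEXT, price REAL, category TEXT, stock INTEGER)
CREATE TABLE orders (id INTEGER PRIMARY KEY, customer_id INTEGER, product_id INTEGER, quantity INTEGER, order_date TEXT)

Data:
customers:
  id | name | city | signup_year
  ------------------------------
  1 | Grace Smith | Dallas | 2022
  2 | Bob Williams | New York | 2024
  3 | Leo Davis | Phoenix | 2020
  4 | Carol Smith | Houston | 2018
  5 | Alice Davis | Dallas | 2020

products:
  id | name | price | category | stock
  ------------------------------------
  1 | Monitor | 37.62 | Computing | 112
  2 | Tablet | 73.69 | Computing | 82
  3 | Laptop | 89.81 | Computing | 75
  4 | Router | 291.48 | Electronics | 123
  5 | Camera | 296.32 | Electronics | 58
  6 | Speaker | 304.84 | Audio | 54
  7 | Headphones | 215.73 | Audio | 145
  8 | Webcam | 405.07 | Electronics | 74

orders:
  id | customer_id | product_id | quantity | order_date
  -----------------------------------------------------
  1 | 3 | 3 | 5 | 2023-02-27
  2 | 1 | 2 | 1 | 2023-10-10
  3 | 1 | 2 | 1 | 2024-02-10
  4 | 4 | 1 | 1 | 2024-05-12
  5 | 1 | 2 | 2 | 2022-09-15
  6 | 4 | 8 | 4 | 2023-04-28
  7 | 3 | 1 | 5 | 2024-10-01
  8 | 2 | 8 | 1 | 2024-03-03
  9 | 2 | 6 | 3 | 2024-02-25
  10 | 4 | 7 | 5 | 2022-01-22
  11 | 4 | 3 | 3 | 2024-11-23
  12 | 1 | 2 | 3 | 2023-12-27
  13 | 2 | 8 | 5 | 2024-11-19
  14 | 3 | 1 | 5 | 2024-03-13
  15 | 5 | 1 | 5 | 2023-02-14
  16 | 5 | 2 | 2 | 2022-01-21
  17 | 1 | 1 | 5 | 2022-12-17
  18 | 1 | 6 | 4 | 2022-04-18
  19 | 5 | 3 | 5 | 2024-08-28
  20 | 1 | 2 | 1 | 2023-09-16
SELECT category, AVG(price) AS avg_price FROM products GROUP BY category HAVING AVG(price) > 292.0

Execution result:
category | avg_price
Electronics | 330.96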